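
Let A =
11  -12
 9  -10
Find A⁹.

[[2051, -2052], [1539, -1540]]

tr A = 1 and det A = -2, so the characteristic polynomial is λ² − (1)λ + (-2) with roots -1 and 2.
Eigenvectors give P = [[1, 4], [1, 3]] with P⁻¹ = [[-3, 4], [1, -1]], and A = P·diag(-1, 2)·P⁻¹.
Then A⁹ = P·diag(-1, 512)·P⁻¹ = [[-1, 2048], [-1, 1536]] · [[-3, 4], [1, -1]] = [[2051, -2052], [1539, -1540]].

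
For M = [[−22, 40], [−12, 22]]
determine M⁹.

[[−5632, 10240], [−3072, 5632]]

tr M = 0 and det M = −4, so the characteristic polynomial is λ² − (0)λ + (−4) with roots −2 and 2.
Eigenvectors give P = [[−2, 5], [−1, 3]] with P⁻¹ = [[−3, 5], [−1, 2]], and M = P·diag(−2, 2)·P⁻¹.
Then M⁹ = P·diag(−512, 512)·P⁻¹ = [[1024, 2560], [512, 1536]] · [[−3, 5], [−1, 2]] = [[−5632, 10240], [−3072, 5632]].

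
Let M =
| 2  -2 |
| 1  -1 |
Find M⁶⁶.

[[2, -2], [1, -1]]

M² = M (a projection; rank 1, trace 1), so M⁶⁶ = M.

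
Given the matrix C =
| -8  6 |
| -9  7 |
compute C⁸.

tr C = -1 and det C = -2, so the characteristic polynomial is λ² − (-1)λ + (-2) with roots -2 and 1.
Eigenvectors give P = [[1, -2], [1, -3]] with P⁻¹ = [[3, -2], [1, -1]], and C = P·diag(-2, 1)·P⁻¹.
Then C⁸ = P·diag(256, 1)·P⁻¹ = [[256, -2], [256, -3]] · [[3, -2], [1, -1]] = [[766, -510], [765, -509]].

[[766, -510], [765, -509]]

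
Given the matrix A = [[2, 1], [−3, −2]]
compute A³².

[[1, 0], [0, 1]]

A² = I (check: tr A = 0 and det A = −1), so A³² = I since 32 is even.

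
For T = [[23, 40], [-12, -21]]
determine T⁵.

[[1463, 2440], [-732, -1221]]

tr T = 2 and det T = -3, so the characteristic polynomial is λ² − (2)λ + (-3) with roots 3 and -1.
Eigenvectors give P = [[2, -5], [-1, 3]] with P⁻¹ = [[3, 5], [1, 2]], and T = P·diag(3, -1)·P⁻¹.
Then T⁵ = P·diag(243, -1)·P⁻¹ = [[486, 5], [-243, -3]] · [[3, 5], [1, 2]] = [[1463, 2440], [-732, -1221]].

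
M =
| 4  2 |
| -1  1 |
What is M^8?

tr M = 5 and det M = 6, so the characteristic polynomial is λ² − (5)λ + (6) with roots 3 and 2.
Eigenvectors give P = [[2, -1], [-1, 1]] with P⁻¹ = [[1, 1], [1, 2]], and M = P·diag(3, 2)·P⁻¹.
Then M^8 = P·diag(6561, 256)·P⁻¹ = [[13122, -256], [-6561, 256]] · [[1, 1], [1, 2]] = [[12866, 12610], [-6305, -6049]].

[[12866, 12610], [-6305, -6049]]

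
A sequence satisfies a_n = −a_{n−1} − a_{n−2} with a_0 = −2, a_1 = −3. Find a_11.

5

With companion matrix B = [[−1, −1], [1, 0]], [a_n, a_{n−1}]ᵀ = B·[a_{n−1}, a_{n−2}]ᵀ, so [a_11, a_10]ᵀ = B^10·[a_1, a_0]ᵀ.
B^10 = [[−1, −1], [1, 0]], giving [a_11, a_10]ᵀ = [[5], [−3]].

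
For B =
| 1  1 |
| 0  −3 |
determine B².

[[1, −2], [0, 9]]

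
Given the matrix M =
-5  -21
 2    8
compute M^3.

[[-41, -147], [14, 50]]

tr M = 3 and det M = 2, so the characteristic polynomial is λ² − (3)λ + (2) with roots 1 and 2.
Eigenvectors give P = [[7, -3], [-2, 1]] with P⁻¹ = [[1, 3], [2, 7]], and M = P·diag(1, 2)·P⁻¹.
Then M^3 = P·diag(1, 8)·P⁻¹ = [[7, -24], [-2, 8]] · [[1, 3], [2, 7]] = [[-41, -147], [14, 50]].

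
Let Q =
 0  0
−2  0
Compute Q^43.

Q is strictly triangular, hence nilpotent: Q^2 = 0, so Q^43 = 0.

[[0, 0], [0, 0]]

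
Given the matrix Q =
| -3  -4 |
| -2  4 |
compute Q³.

[[-43, -84], [-42, 104]]

Q² = [[17, -4], [-2, 24]]
Q³ = [[-43, -84], [-42, 104]]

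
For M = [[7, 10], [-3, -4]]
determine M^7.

[[763, 1270], [-381, -634]]

tr M = 3 and det M = 2, so the characteristic polynomial is λ² − (3)λ + (2) with roots 2 and 1.
Eigenvectors give P = [[-2, -5], [1, 3]] with P⁻¹ = [[-3, -5], [1, 2]], and M = P·diag(2, 1)·P⁻¹.
Then M^7 = P·diag(128, 1)·P⁻¹ = [[-256, -5], [128, 3]] · [[-3, -5], [1, 2]] = [[763, 1270], [-381, -634]].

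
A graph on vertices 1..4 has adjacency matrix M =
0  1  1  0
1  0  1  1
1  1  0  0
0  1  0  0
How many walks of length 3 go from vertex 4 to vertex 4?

0

The number of length-3 walks from vertex 4 to vertex 4 is entry (4,4) of M³, where M is the adjacency matrix.
M² = [[2, 1, 1, 1], [1, 3, 1, 0], [1, 1, 2, 1], [1, 0, 1, 1]]
M³ = [[2, 4, 3, 1], [4, 2, 4, 3], [3, 4, 2, 1], [1, 3, 1, 0]]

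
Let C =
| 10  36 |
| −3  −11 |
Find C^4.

[[−44, −180], [15, 61]]

tr C = −1 and det C = −2, so the characteristic polynomial is λ² − (−1)λ + (−2) with roots −2 and 1.
Eigenvectors give P = [[3, 4], [−1, −1]] with P⁻¹ = [[−1, −4], [1, 3]], and C = P·diag(−2, 1)·P⁻¹.
Then C^4 = P·diag(16, 1)·P⁻¹ = [[48, 4], [−16, −1]] · [[−1, −4], [1, 3]] = [[−44, −180], [15, 61]].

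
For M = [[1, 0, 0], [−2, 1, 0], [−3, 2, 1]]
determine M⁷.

[[1, 0, 0], [−14, 1, 0], [−105, 14, 1]]

M = I + N where N = [[0, 0, 0], [−2, 0, 0], [−3, 2, 0]] is strictly lower-triangular, so N³ = 0.
(I + N)⁷ = I + 7·N + 21·N² = [[1, 0, 0], [−14, 1, 0], [−105, 14, 1]].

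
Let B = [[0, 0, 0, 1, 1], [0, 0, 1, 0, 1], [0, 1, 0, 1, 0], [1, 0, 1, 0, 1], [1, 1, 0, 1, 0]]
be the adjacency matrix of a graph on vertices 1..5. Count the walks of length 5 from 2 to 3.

20

The number of length-5 walks from vertex 2 to vertex 3 is entry (2,3) of B⁵, where B is the adjacency matrix.
B² = [[2, 1, 1, 1, 1], [1, 2, 0, 2, 0], [1, 0, 2, 0, 2], [1, 2, 0, 3, 1], [1, 0, 2, 1, 3]]
B³ = [[2, 2, 2, 4, 4], [2, 0, 4, 1, 5], [2, 4, 0, 5, 1], [4, 1, 5, 2, 6], [4, 5, 1, 6, 2]]
B⁴ = [[8, 6, 6, 8, 8], [6, 9, 1, 11, 3], [6, 1, 9, 3, 11], [8, 11, 3, 15, 7], [8, 3, 11, 7, 15]]
B⁵ = [[16, 14, 14, 22, 22], [14, 4, 20, 10, 26], [14, 20, 4, 26, 10], [22, 10, 26, 18, 34], [22, 26, 10, 34, 18]]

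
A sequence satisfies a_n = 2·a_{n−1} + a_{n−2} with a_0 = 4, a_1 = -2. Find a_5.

With companion matrix A = [[2, 1], [1, 0]], [a_n, a_{n−1}]ᵀ = A·[a_{n−1}, a_{n−2}]ᵀ, so [a_5, a_4]ᵀ = A⁴·[a_1, a_0]ᵀ.
A⁴ = [[29, 12], [12, 5]], giving [a_5, a_4]ᵀ = [[-10], [-4]].

-10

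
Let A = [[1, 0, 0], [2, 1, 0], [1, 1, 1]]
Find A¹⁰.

A = I + N where N = [[0, 0, 0], [2, 0, 0], [1, 1, 0]] is strictly lower-triangular, so N³ = 0.
(I + N)¹⁰ = I + 10·N + 45·N² = [[1, 0, 0], [20, 1, 0], [100, 10, 1]].

[[1, 0, 0], [20, 1, 0], [100, 10, 1]]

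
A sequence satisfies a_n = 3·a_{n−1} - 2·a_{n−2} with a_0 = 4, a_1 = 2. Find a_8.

-506

With companion matrix Q = [[3, -2], [1, 0]], [a_n, a_{n−1}]ᵀ = Q·[a_{n−1}, a_{n−2}]ᵀ, so [a_8, a_7]ᵀ = Q^7·[a_1, a_0]ᵀ.
Q^7 = [[255, -254], [127, -126]], giving [a_8, a_7]ᵀ = [[-506], [-250]].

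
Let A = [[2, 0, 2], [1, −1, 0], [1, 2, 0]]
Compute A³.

[[20, 4, 12], [5, 3, 2], [8, 6, 8]]

A² = [[6, 4, 4], [1, 1, 2], [4, −2, 2]]
A³ = [[20, 4, 12], [5, 3, 2], [8, 6, 8]]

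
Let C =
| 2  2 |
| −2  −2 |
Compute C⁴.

[[0, 0], [0, 0]]

C² = [[0, 0], [0, 0]]
C³ = [[0, 0], [0, 0]]
C⁴ = [[0, 0], [0, 0]]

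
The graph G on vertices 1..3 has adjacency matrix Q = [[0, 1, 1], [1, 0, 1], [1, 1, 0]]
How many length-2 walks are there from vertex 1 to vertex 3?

The number of length-2 walks from vertex 1 to vertex 3 is entry (1,3) of Q², where Q is the adjacency matrix.
Q² = [[2, 1, 1], [1, 2, 1], [1, 1, 2]]

1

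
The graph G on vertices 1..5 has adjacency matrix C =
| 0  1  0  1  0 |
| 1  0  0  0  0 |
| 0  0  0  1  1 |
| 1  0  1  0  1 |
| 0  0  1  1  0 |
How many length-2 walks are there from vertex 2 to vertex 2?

The number of length-2 walks from vertex 2 to vertex 2 is entry (2,2) of C², where C is the adjacency matrix.
C² = [[2, 0, 1, 0, 1], [0, 1, 0, 1, 0], [1, 0, 2, 1, 1], [0, 1, 1, 3, 1], [1, 0, 1, 1, 2]]

1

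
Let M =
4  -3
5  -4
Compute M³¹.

[[4, -3], [5, -4]]

M² = I (check: tr M = 0 and det M = -1), so M³¹ = M since 31 is odd.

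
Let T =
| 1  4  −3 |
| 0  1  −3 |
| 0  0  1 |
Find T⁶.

[[1, 24, −198], [0, 1, −18], [0, 0, 1]]

T = I + N where N = [[0, 4, −3], [0, 0, −3], [0, 0, 0]] is strictly upper-triangular, so N³ = 0.
(I + N)⁶ = I + 6·N + 15·N² = [[1, 24, −198], [0, 1, −18], [0, 0, 1]].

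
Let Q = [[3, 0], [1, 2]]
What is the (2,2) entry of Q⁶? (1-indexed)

tr Q = 5 and det Q = 6, so the characteristic polynomial is λ² − (5)λ + (6) with roots 2 and 3.
Eigenvectors give P = [[0, 1], [1, 1]] with P⁻¹ = [[-1, 1], [1, 0]], and Q = P·diag(2, 3)·P⁻¹.
Then Q⁶ = P·diag(64, 729)·P⁻¹ = [[0, 729], [64, 729]] · [[-1, 1], [1, 0]] = [[729, 0], [665, 64]].

64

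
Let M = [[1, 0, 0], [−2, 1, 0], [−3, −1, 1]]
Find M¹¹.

[[1, 0, 0], [−22, 1, 0], [77, −11, 1]]

M = I + N where N = [[0, 0, 0], [−2, 0, 0], [−3, −1, 0]] is strictly lower-triangular, so N³ = 0.
(I + N)¹¹ = I + 11·N + 55·N² = [[1, 0, 0], [−22, 1, 0], [77, −11, 1]].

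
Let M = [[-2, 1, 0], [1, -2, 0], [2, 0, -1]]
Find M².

[[5, -4, 0], [-4, 5, 0], [-6, 2, 1]]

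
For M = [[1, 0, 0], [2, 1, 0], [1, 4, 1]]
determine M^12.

[[1, 0, 0], [24, 1, 0], [540, 48, 1]]

M = I + N where N = [[0, 0, 0], [2, 0, 0], [1, 4, 0]] is strictly lower-triangular, so N^3 = 0.
(I + N)^12 = I + 12·N + 66·N^2 = [[1, 0, 0], [24, 1, 0], [540, 48, 1]].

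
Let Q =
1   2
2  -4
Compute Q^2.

[[5, -6], [-6, 20]]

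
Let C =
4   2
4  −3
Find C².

[[24, 2], [4, 17]]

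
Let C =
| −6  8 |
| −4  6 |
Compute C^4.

[[16, 0], [0, 16]]

tr C = 0 and det C = −4, so the characteristic polynomial is λ² − (0)λ + (−4) with roots −2 and 2.
Eigenvectors give P = [[−2, 1], [−1, 1]] with P⁻¹ = [[−1, 1], [−1, 2]], and C = P·diag(−2, 2)·P⁻¹.
Then C^4 = P·diag(16, 16)·P⁻¹ = [[−32, 16], [−16, 16]] · [[−1, 1], [−1, 2]] = [[16, 0], [0, 16]].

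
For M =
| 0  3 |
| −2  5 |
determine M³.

tr M = 5 and det M = 6, so the characteristic polynomial is λ² − (5)λ + (6) with roots 2 and 3.
Eigenvectors give P = [[3, 1], [2, 1]] with P⁻¹ = [[1, −1], [−2, 3]], and M = P·diag(2, 3)·P⁻¹.
Then M³ = P·diag(8, 27)·P⁻¹ = [[24, 27], [16, 27]] · [[1, −1], [−2, 3]] = [[−30, 57], [−38, 65]].

[[−30, 57], [−38, 65]]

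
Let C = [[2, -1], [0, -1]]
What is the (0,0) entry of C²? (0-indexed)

4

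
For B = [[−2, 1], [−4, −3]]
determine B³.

B² = [[0, −5], [20, 5]]
B³ = [[20, 15], [−60, 5]]

[[20, 15], [−60, 5]]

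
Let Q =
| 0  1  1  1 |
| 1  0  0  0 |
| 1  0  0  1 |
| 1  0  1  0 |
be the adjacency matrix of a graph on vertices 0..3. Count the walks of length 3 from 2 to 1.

1

The number of length-3 walks from vertex 2 to vertex 1 is entry (2,1) of Q³, where Q is the adjacency matrix.
Q² = [[3, 0, 1, 1], [0, 1, 1, 1], [1, 1, 2, 1], [1, 1, 1, 2]]
Q³ = [[2, 3, 4, 4], [3, 0, 1, 1], [4, 1, 2, 3], [4, 1, 3, 2]]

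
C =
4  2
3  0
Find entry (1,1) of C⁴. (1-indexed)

580

C² = [[22, 8], [12, 6]]
C³ = [[112, 44], [66, 24]]
C⁴ = [[580, 224], [336, 132]]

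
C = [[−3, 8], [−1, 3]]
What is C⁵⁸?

C² = I (check: tr C = 0 and det C = −1), so C⁵⁸ = I since 58 is even.

[[1, 0], [0, 1]]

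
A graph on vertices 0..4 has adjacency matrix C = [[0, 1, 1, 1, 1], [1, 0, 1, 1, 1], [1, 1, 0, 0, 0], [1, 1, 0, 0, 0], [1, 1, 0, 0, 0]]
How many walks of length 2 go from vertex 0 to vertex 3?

The number of length-2 walks from vertex 0 to vertex 3 is entry (0,3) of C^2, where C is the adjacency matrix.
C^2 = [[4, 3, 1, 1, 1], [3, 4, 1, 1, 1], [1, 1, 2, 2, 2], [1, 1, 2, 2, 2], [1, 1, 2, 2, 2]]

1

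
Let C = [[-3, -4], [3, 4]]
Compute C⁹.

[[-3, -4], [3, 4]]

C² = C (a projection; rank 1, trace 1), so C⁹ = C.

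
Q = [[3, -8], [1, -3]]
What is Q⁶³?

[[3, -8], [1, -3]]

Q² = I (check: tr Q = 0 and det Q = -1), so Q⁶³ = Q since 63 is odd.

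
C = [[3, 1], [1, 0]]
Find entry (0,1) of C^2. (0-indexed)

3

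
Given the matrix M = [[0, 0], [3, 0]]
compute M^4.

[[0, 0], [0, 0]]

M is strictly triangular, hence nilpotent: M^2 = 0, so M^4 = 0.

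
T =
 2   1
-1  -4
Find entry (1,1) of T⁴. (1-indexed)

T² = [[3, -2], [2, 15]]
T³ = [[8, 11], [-11, -58]]
T⁴ = [[5, -36], [36, 221]]

5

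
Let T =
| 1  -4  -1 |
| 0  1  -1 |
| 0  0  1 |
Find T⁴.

T = I + N where N = [[0, -4, -1], [0, 0, -1], [0, 0, 0]] is strictly upper-triangular, so N³ = 0.
(I + N)⁴ = I + 4·N + 6·N² = [[1, -16, 20], [0, 1, -4], [0, 0, 1]].

[[1, -16, 20], [0, 1, -4], [0, 0, 1]]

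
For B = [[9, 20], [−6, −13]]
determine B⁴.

tr B = −4 and det B = 3, so the characteristic polynomial is λ² − (−4)λ + (3) with roots −3 and −1.
Eigenvectors give P = [[−5, 2], [3, −1]] with P⁻¹ = [[1, 2], [3, 5]], and B = P·diag(−3, −1)·P⁻¹.
Then B⁴ = P·diag(81, 1)·P⁻¹ = [[−405, 2], [243, −1]] · [[1, 2], [3, 5]] = [[−399, −800], [240, 481]].

[[−399, −800], [240, 481]]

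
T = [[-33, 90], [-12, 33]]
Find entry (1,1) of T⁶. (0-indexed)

tr T = 0 and det T = -9, so the characteristic polynomial is λ² − (0)λ + (-9) with roots -3 and 3.
Eigenvectors give P = [[3, -5], [1, -2]] with P⁻¹ = [[2, -5], [1, -3]], and T = P·diag(-3, 3)·P⁻¹.
Then T⁶ = P·diag(729, 729)·P⁻¹ = [[2187, -3645], [729, -1458]] · [[2, -5], [1, -3]] = [[729, 0], [0, 729]].

729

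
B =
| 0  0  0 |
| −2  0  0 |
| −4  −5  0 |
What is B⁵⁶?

B is strictly triangular, hence nilpotent: B³ = 0, so B⁵⁶ = 0.

[[0, 0, 0], [0, 0, 0], [0, 0, 0]]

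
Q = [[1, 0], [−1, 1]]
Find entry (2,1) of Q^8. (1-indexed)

Q = I + N where N = [[0, 0], [−1, 0]] is strictly lower-triangular, so N^2 = 0.
(I + N)^8 = I + 8·N = [[1, 0], [−8, 1]].

−8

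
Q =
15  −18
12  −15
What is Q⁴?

[[81, 0], [0, 81]]

tr Q = 0 and det Q = −9, so the characteristic polynomial is λ² − (0)λ + (−9) with roots −3 and 3.
Eigenvectors give P = [[1, 3], [1, 2]] with P⁻¹ = [[−2, 3], [1, −1]], and Q = P·diag(−3, 3)·P⁻¹.
Then Q⁴ = P·diag(81, 81)·P⁻¹ = [[81, 243], [81, 162]] · [[−2, 3], [1, −1]] = [[81, 0], [0, 81]].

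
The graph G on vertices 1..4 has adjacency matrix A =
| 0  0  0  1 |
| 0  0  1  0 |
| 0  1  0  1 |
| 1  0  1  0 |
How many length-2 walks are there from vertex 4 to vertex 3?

The number of length-2 walks from vertex 4 to vertex 3 is entry (4,3) of A², where A is the adjacency matrix.
A² = [[1, 0, 1, 0], [0, 1, 0, 1], [1, 0, 2, 0], [0, 1, 0, 2]]

0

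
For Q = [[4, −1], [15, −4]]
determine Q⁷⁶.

[[1, 0], [0, 1]]

Q² = I (check: tr Q = 0 and det Q = −1), so Q⁷⁶ = I since 76 is even.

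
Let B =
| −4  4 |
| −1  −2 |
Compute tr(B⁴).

B² = [[12, −24], [6, 0]]
B³ = [[−24, 96], [−24, 24]]
B⁴ = [[0, −288], [72, −144]]

−144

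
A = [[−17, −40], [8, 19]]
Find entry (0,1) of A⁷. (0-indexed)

tr A = 2 and det A = −3, so the characteristic polynomial is λ² − (2)λ + (−3) with roots −1 and 3.
Eigenvectors give P = [[−5, −2], [2, 1]] with P⁻¹ = [[−1, −2], [2, 5]], and A = P·diag(−1, 3)·P⁻¹.
Then A⁷ = P·diag(−1, 2187)·P⁻¹ = [[5, −4374], [−2, 2187]] · [[−1, −2], [2, 5]] = [[−8753, −21880], [4376, 10939]].

−21880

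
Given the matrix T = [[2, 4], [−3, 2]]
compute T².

[[−8, 16], [−12, −8]]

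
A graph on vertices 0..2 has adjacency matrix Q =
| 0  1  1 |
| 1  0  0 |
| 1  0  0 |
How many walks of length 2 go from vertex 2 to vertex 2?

The number of length-2 walks from vertex 2 to vertex 2 is entry (2,2) of Q², where Q is the adjacency matrix.
Q² = [[2, 0, 0], [0, 1, 1], [0, 1, 1]]

1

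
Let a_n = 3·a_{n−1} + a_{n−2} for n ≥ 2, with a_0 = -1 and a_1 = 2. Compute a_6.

With companion matrix A = [[3, 1], [1, 0]], [a_n, a_{n−1}]ᵀ = A·[a_{n−1}, a_{n−2}]ᵀ, so [a_6, a_5]ᵀ = A⁵·[a_1, a_0]ᵀ.
A⁵ = [[360, 109], [109, 33]], giving [a_6, a_5]ᵀ = [[611], [185]].

611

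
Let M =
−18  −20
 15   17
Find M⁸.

tr M = −1 and det M = −6, so the characteristic polynomial is λ² − (−1)λ + (−6) with roots 2 and −3.
Eigenvectors give P = [[1, 4], [−1, −3]] with P⁻¹ = [[−3, −4], [1, 1]], and M = P·diag(2, −3)·P⁻¹.
Then M⁸ = P·diag(256, 6561)·P⁻¹ = [[256, 26244], [−256, −19683]] · [[−3, −4], [1, 1]] = [[25476, 25220], [−18915, −18659]].

[[25476, 25220], [−18915, −18659]]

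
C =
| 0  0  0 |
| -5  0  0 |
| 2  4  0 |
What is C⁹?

C is strictly triangular, hence nilpotent: C³ = 0, so C⁹ = 0.

[[0, 0, 0], [0, 0, 0], [0, 0, 0]]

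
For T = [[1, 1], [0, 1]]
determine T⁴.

T = I + N where N = [[0, 1], [0, 0]] is strictly upper-triangular, so N² = 0.
(I + N)⁴ = I + 4·N = [[1, 4], [0, 1]].

[[1, 4], [0, 1]]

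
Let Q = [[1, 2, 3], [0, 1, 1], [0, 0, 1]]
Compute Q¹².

Q = I + N where N = [[0, 2, 3], [0, 0, 1], [0, 0, 0]] is strictly upper-triangular, so N³ = 0.
(I + N)¹² = I + 12·N + 66·N² = [[1, 24, 168], [0, 1, 12], [0, 0, 1]].

[[1, 24, 168], [0, 1, 12], [0, 0, 1]]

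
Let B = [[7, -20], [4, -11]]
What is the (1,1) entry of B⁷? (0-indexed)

-10931

tr B = -4 and det B = 3, so the characteristic polynomial is λ² − (-4)λ + (3) with roots -3 and -1.
Eigenvectors give P = [[2, 5], [1, 2]] with P⁻¹ = [[-2, 5], [1, -2]], and B = P·diag(-3, -1)·P⁻¹.
Then B⁷ = P·diag(-2187, -1)·P⁻¹ = [[-4374, -5], [-2187, -2]] · [[-2, 5], [1, -2]] = [[8743, -21860], [4372, -10931]].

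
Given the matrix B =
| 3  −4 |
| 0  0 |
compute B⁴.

B² = [[9, −12], [0, 0]]
B³ = [[27, −36], [0, 0]]
B⁴ = [[81, −108], [0, 0]]

[[81, −108], [0, 0]]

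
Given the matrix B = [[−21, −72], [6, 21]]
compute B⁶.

[[729, 0], [0, 729]]

tr B = 0 and det B = −9, so the characteristic polynomial is λ² − (0)λ + (−9) with roots −3 and 3.
Eigenvectors give P = [[4, −3], [−1, 1]] with P⁻¹ = [[1, 3], [1, 4]], and B = P·diag(−3, 3)·P⁻¹.
Then B⁶ = P·diag(729, 729)·P⁻¹ = [[2916, −2187], [−729, 729]] · [[1, 3], [1, 4]] = [[729, 0], [0, 729]].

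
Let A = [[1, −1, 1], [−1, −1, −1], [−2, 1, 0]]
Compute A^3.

A^2 = [[0, 1, 2], [2, 1, 0], [−3, 1, −3]]
A^3 = [[−5, 1, −1], [1, −3, 1], [2, −1, −4]]

[[−5, 1, −1], [1, −3, 1], [2, −1, −4]]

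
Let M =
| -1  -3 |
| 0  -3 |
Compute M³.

M² = [[1, 12], [0, 9]]
M³ = [[-1, -39], [0, -27]]

[[-1, -39], [0, -27]]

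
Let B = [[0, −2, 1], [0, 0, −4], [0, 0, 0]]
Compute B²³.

[[0, 0, 0], [0, 0, 0], [0, 0, 0]]

B is strictly triangular, hence nilpotent: B³ = 0, so B²³ = 0.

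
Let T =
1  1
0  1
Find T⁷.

[[1, 7], [0, 1]]

T = I + N where N = [[0, 1], [0, 0]] is strictly upper-triangular, so N² = 0.
(I + N)⁷ = I + 7·N = [[1, 7], [0, 1]].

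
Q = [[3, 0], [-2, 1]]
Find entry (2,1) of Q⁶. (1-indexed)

-728

tr Q = 4 and det Q = 3, so the characteristic polynomial is λ² − (4)λ + (3) with roots 3 and 1.
Eigenvectors give P = [[-1, 0], [1, 1]] with P⁻¹ = [[-1, 0], [1, 1]], and Q = P·diag(3, 1)·P⁻¹.
Then Q⁶ = P·diag(729, 1)·P⁻¹ = [[-729, 0], [729, 1]] · [[-1, 0], [1, 1]] = [[729, 0], [-728, 1]].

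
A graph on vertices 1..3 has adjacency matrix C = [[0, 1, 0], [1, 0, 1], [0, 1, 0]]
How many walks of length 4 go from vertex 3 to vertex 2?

The number of length-4 walks from vertex 3 to vertex 2 is entry (3,2) of C⁴, where C is the adjacency matrix.
C² = [[1, 0, 1], [0, 2, 0], [1, 0, 1]]
C³ = [[0, 2, 0], [2, 0, 2], [0, 2, 0]]
C⁴ = [[2, 0, 2], [0, 4, 0], [2, 0, 2]]

0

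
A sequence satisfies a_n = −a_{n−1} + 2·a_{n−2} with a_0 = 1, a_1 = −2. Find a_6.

With companion matrix M = [[−1, 2], [1, 0]], [a_n, a_{n−1}]ᵀ = M·[a_{n−1}, a_{n−2}]ᵀ, so [a_6, a_5]ᵀ = M⁵·[a_1, a_0]ᵀ.
M⁵ = [[−21, 22], [11, −10]], giving [a_6, a_5]ᵀ = [[64], [−32]].

64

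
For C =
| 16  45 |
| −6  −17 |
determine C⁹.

[[2566, 7695], [−1026, −3077]]

tr C = −1 and det C = −2, so the characteristic polynomial is λ² − (−1)λ + (−2) with roots −2 and 1.
Eigenvectors give P = [[−5, 3], [2, −1]] with P⁻¹ = [[1, 3], [2, 5]], and C = P·diag(−2, 1)·P⁻¹.
Then C⁹ = P·diag(−512, 1)·P⁻¹ = [[2560, 3], [−1024, −1]] · [[1, 3], [2, 5]] = [[2566, 7695], [−1026, −3077]].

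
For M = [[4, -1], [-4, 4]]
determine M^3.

[[112, -52], [-208, 112]]

M^2 = [[20, -8], [-32, 20]]
M^3 = [[112, -52], [-208, 112]]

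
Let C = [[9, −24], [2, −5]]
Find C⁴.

tr C = 4 and det C = 3, so the characteristic polynomial is λ² − (4)λ + (3) with roots 1 and 3.
Eigenvectors give P = [[3, 4], [1, 1]] with P⁻¹ = [[−1, 4], [1, −3]], and C = P·diag(1, 3)·P⁻¹.
Then C⁴ = P·diag(1, 81)·P⁻¹ = [[3, 324], [1, 81]] · [[−1, 4], [1, −3]] = [[321, −960], [80, −239]].

[[321, −960], [80, −239]]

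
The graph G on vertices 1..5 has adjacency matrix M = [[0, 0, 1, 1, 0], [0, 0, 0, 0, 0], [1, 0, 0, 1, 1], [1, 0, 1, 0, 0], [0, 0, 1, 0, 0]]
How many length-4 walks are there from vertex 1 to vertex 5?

4

The number of length-4 walks from vertex 1 to vertex 5 is entry (1,5) of M^4, where M is the adjacency matrix.
M^2 = [[2, 0, 1, 1, 1], [0, 0, 0, 0, 0], [1, 0, 3, 1, 0], [1, 0, 1, 2, 1], [1, 0, 0, 1, 1]]
M^3 = [[2, 0, 4, 3, 1], [0, 0, 0, 0, 0], [4, 0, 2, 4, 3], [3, 0, 4, 2, 1], [1, 0, 3, 1, 0]]
M^4 = [[7, 0, 6, 6, 4], [0, 0, 0, 0, 0], [6, 0, 11, 6, 2], [6, 0, 6, 7, 4], [4, 0, 2, 4, 3]]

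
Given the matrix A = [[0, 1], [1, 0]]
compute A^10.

A² = I (check: tr A = 0 and det A = -1), so A^10 = I since 10 is even.

[[1, 0], [0, 1]]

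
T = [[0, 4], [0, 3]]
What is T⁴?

T² = [[0, 12], [0, 9]]
T³ = [[0, 36], [0, 27]]
T⁴ = [[0, 108], [0, 81]]

[[0, 108], [0, 81]]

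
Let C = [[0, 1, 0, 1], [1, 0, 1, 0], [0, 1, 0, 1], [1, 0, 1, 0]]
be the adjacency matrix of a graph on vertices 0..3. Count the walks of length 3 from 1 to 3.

0

The number of length-3 walks from vertex 1 to vertex 3 is entry (1,3) of C³, where C is the adjacency matrix.
C² = [[2, 0, 2, 0], [0, 2, 0, 2], [2, 0, 2, 0], [0, 2, 0, 2]]
C³ = [[0, 4, 0, 4], [4, 0, 4, 0], [0, 4, 0, 4], [4, 0, 4, 0]]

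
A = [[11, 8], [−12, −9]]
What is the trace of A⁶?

730

tr A = 2 and det A = −3, so the characteristic polynomial is λ² − (2)λ + (−3) with roots 3 and −1.
Eigenvectors give P = [[−1, −2], [1, 3]] with P⁻¹ = [[−3, −2], [1, 1]], and A = P·diag(3, −1)·P⁻¹.
Then A⁶ = P·diag(729, 1)·P⁻¹ = [[−729, −2], [729, 3]] · [[−3, −2], [1, 1]] = [[2185, 1456], [−2184, −1455]].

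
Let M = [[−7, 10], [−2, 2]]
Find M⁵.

[[−1087, 2110], [−422, 812]]

tr M = −5 and det M = 6, so the characteristic polynomial is λ² − (−5)λ + (6) with roots −3 and −2.
Eigenvectors give P = [[5, 2], [2, 1]] with P⁻¹ = [[1, −2], [−2, 5]], and M = P·diag(−3, −2)·P⁻¹.
Then M⁵ = P·diag(−243, −32)·P⁻¹ = [[−1215, −64], [−486, −32]] · [[1, −2], [−2, 5]] = [[−1087, 2110], [−422, 812]].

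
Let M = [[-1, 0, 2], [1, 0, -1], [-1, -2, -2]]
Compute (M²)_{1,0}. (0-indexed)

0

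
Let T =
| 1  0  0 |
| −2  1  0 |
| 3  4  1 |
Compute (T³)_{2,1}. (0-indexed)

12

T = I + N where N = [[0, 0, 0], [−2, 0, 0], [3, 4, 0]] is strictly lower-triangular, so N³ = 0.
(I + N)³ = I + 3·N + 3·N² = [[1, 0, 0], [−6, 1, 0], [−15, 12, 1]].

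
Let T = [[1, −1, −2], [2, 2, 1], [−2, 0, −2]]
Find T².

[[3, −3, 1], [4, 2, −4], [2, 2, 8]]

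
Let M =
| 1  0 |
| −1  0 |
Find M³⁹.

[[1, 0], [−1, 0]]

M² = M (a projection; rank 1, trace 1), so M³⁹ = M.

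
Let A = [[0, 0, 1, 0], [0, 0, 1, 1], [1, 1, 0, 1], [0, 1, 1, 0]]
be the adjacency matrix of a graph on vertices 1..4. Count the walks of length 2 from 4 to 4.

2

The number of length-2 walks from vertex 4 to vertex 4 is entry (4,4) of A², where A is the adjacency matrix.
A² = [[1, 1, 0, 1], [1, 2, 1, 1], [0, 1, 3, 1], [1, 1, 1, 2]]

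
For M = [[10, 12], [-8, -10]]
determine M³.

[[40, 48], [-32, -40]]

tr M = 0 and det M = -4, so the characteristic polynomial is λ² − (0)λ + (-4) with roots -2 and 2.
Eigenvectors give P = [[1, 3], [-1, -2]] with P⁻¹ = [[-2, -3], [1, 1]], and M = P·diag(-2, 2)·P⁻¹.
Then M³ = P·diag(-8, 8)·P⁻¹ = [[-8, 24], [8, -16]] · [[-2, -3], [1, 1]] = [[40, 48], [-32, -40]].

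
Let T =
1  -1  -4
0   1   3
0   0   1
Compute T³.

T = I + N where N = [[0, -1, -4], [0, 0, 3], [0, 0, 0]] is strictly upper-triangular, so N³ = 0.
(I + N)³ = I + 3·N + 3·N² = [[1, -3, -21], [0, 1, 9], [0, 0, 1]].

[[1, -3, -21], [0, 1, 9], [0, 0, 1]]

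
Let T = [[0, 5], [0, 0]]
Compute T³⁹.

T is strictly triangular, hence nilpotent: T² = 0, so T³⁹ = 0.

[[0, 0], [0, 0]]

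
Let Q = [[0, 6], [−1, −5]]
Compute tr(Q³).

tr Q = −5 and det Q = 6, so the characteristic polynomial is λ² − (−5)λ + (6) with roots −3 and −2.
Eigenvectors give P = [[−2, −3], [1, 1]] with P⁻¹ = [[1, 3], [−1, −2]], and Q = P·diag(−3, −2)·P⁻¹.
Then Q³ = P·diag(−27, −8)·P⁻¹ = [[54, 24], [−27, −8]] · [[1, 3], [−1, −2]] = [[30, 114], [−19, −65]].

−35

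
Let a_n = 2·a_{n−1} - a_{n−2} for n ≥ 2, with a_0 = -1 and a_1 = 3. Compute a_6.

With companion matrix A = [[2, -1], [1, 0]], [a_n, a_{n−1}]ᵀ = A·[a_{n−1}, a_{n−2}]ᵀ, so [a_6, a_5]ᵀ = A⁵·[a_1, a_0]ᵀ.
A⁵ = [[6, -5], [5, -4]], giving [a_6, a_5]ᵀ = [[23], [19]].

23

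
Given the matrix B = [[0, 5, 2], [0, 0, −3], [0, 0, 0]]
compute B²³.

B is strictly triangular, hence nilpotent: B³ = 0, so B²³ = 0.

[[0, 0, 0], [0, 0, 0], [0, 0, 0]]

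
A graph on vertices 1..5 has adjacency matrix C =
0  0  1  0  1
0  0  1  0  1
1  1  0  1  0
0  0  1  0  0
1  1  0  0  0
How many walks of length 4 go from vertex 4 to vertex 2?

The number of length-4 walks from vertex 4 to vertex 2 is entry (4,2) of C⁴, where C is the adjacency matrix.
C² = [[2, 2, 0, 1, 0], [2, 2, 0, 1, 0], [0, 0, 3, 0, 2], [1, 1, 0, 1, 0], [0, 0, 2, 0, 2]]
C³ = [[0, 0, 5, 0, 4], [0, 0, 5, 0, 4], [5, 5, 0, 3, 0], [0, 0, 3, 0, 2], [4, 4, 0, 2, 0]]
C⁴ = [[9, 9, 0, 5, 0], [9, 9, 0, 5, 0], [0, 0, 13, 0, 10], [5, 5, 0, 3, 0], [0, 0, 10, 0, 8]]

5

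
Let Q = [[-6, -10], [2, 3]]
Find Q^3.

[[-36, -70], [14, 27]]

tr Q = -3 and det Q = 2, so the characteristic polynomial is λ² − (-3)λ + (2) with roots -2 and -1.
Eigenvectors give P = [[-5, 2], [2, -1]] with P⁻¹ = [[-1, -2], [-2, -5]], and Q = P·diag(-2, -1)·P⁻¹.
Then Q^3 = P·diag(-8, -1)·P⁻¹ = [[40, -2], [-16, 1]] · [[-1, -2], [-2, -5]] = [[-36, -70], [14, 27]].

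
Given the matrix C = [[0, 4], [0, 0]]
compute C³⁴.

[[0, 0], [0, 0]]

C is strictly triangular, hence nilpotent: C² = 0, so C³⁴ = 0.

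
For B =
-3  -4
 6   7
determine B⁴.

tr B = 4 and det B = 3, so the characteristic polynomial is λ² − (4)λ + (3) with roots 3 and 1.
Eigenvectors give P = [[-2, -1], [3, 1]] with P⁻¹ = [[1, 1], [-3, -2]], and B = P·diag(3, 1)·P⁻¹.
Then B⁴ = P·diag(81, 1)·P⁻¹ = [[-162, -1], [243, 1]] · [[1, 1], [-3, -2]] = [[-159, -160], [240, 241]].

[[-159, -160], [240, 241]]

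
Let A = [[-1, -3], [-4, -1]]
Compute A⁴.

[[217, 156], [208, 217]]

A² = [[13, 6], [8, 13]]
A³ = [[-37, -45], [-60, -37]]
A⁴ = [[217, 156], [208, 217]]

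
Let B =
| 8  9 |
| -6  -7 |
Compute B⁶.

tr B = 1 and det B = -2, so the characteristic polynomial is λ² − (1)λ + (-2) with roots -1 and 2.
Eigenvectors give P = [[1, 3], [-1, -2]] with P⁻¹ = [[-2, -3], [1, 1]], and B = P·diag(-1, 2)·P⁻¹.
Then B⁶ = P·diag(1, 64)·P⁻¹ = [[1, 192], [-1, -128]] · [[-2, -3], [1, 1]] = [[190, 189], [-126, -125]].

[[190, 189], [-126, -125]]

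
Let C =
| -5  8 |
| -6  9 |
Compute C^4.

[[-239, 320], [-240, 321]]

tr C = 4 and det C = 3, so the characteristic polynomial is λ² − (4)λ + (3) with roots 1 and 3.
Eigenvectors give P = [[4, 1], [3, 1]] with P⁻¹ = [[1, -1], [-3, 4]], and C = P·diag(1, 3)·P⁻¹.
Then C^4 = P·diag(1, 81)·P⁻¹ = [[4, 81], [3, 81]] · [[1, -1], [-3, 4]] = [[-239, 320], [-240, 321]].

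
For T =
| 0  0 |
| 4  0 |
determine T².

[[0, 0], [0, 0]]

T is strictly triangular, hence nilpotent: T² = 0, so T² = 0.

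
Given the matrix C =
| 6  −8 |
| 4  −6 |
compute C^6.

tr C = 0 and det C = −4, so the characteristic polynomial is λ² − (0)λ + (−4) with roots 2 and −2.
Eigenvectors give P = [[2, 1], [1, 1]] with P⁻¹ = [[1, −1], [−1, 2]], and C = P·diag(2, −2)·P⁻¹.
Then C^6 = P·diag(64, 64)·P⁻¹ = [[128, 64], [64, 64]] · [[1, −1], [−1, 2]] = [[64, 0], [0, 64]].

[[64, 0], [0, 64]]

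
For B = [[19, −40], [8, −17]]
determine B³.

[[139, −280], [56, −113]]

tr B = 2 and det B = −3, so the characteristic polynomial is λ² − (2)λ + (−3) with roots −1 and 3.
Eigenvectors give P = [[2, 5], [1, 2]] with P⁻¹ = [[−2, 5], [1, −2]], and B = P·diag(−1, 3)·P⁻¹.
Then B³ = P·diag(−1, 27)·P⁻¹ = [[−2, 135], [−1, 54]] · [[−2, 5], [1, −2]] = [[139, −280], [56, −113]].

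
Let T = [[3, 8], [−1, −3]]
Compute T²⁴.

[[1, 0], [0, 1]]

T² = I (check: tr T = 0 and det T = −1), so T²⁴ = I since 24 is even.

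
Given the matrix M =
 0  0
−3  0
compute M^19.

[[0, 0], [0, 0]]

M is strictly triangular, hence nilpotent: M^2 = 0, so M^19 = 0.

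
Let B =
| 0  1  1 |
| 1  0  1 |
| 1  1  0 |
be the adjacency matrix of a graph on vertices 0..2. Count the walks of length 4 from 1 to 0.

The number of length-4 walks from vertex 1 to vertex 0 is entry (1,0) of B⁴, where B is the adjacency matrix.
B² = [[2, 1, 1], [1, 2, 1], [1, 1, 2]]
B³ = [[2, 3, 3], [3, 2, 3], [3, 3, 2]]
B⁴ = [[6, 5, 5], [5, 6, 5], [5, 5, 6]]

5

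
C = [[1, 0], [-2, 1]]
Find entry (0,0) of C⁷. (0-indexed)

1

C = I + N where N = [[0, 0], [-2, 0]] is strictly lower-triangular, so N² = 0.
(I + N)⁷ = I + 7·N = [[1, 0], [-14, 1]].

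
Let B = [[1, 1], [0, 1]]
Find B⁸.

[[1, 8], [0, 1]]

B = I + N where N = [[0, 1], [0, 0]] is strictly upper-triangular, so N² = 0.
(I + N)⁸ = I + 8·N = [[1, 8], [0, 1]].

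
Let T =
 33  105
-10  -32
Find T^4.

[[471, 1365], [-130, -374]]

tr T = 1 and det T = -6, so the characteristic polynomial is λ² − (1)λ + (-6) with roots 3 and -2.
Eigenvectors give P = [[7, -3], [-2, 1]] with P⁻¹ = [[1, 3], [2, 7]], and T = P·diag(3, -2)·P⁻¹.
Then T^4 = P·diag(81, 16)·P⁻¹ = [[567, -48], [-162, 16]] · [[1, 3], [2, 7]] = [[471, 1365], [-130, -374]].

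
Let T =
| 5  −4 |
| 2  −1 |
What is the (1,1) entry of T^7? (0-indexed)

−2185

tr T = 4 and det T = 3, so the characteristic polynomial is λ² − (4)λ + (3) with roots 3 and 1.
Eigenvectors give P = [[2, 1], [1, 1]] with P⁻¹ = [[1, −1], [−1, 2]], and T = P·diag(3, 1)·P⁻¹.
Then T^7 = P·diag(2187, 1)·P⁻¹ = [[4374, 1], [2187, 1]] · [[1, −1], [−1, 2]] = [[4373, −4372], [2186, −2185]].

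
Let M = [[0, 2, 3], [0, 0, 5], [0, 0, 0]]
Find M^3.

M is strictly triangular, hence nilpotent: M^3 = 0, so M^3 = 0.

[[0, 0, 0], [0, 0, 0], [0, 0, 0]]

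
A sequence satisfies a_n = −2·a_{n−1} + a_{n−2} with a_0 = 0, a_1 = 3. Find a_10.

−7134

With companion matrix C = [[−2, 1], [1, 0]], [a_n, a_{n−1}]ᵀ = C·[a_{n−1}, a_{n−2}]ᵀ, so [a_10, a_9]ᵀ = C^9·[a_1, a_0]ᵀ.
C^9 = [[−2378, 985], [985, −408]], giving [a_10, a_9]ᵀ = [[−7134], [2955]].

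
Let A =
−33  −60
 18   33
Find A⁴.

[[81, 0], [0, 81]]

tr A = 0 and det A = −9, so the characteristic polynomial is λ² − (0)λ + (−9) with roots 3 and −3.
Eigenvectors give P = [[5, −2], [−3, 1]] with P⁻¹ = [[−1, −2], [−3, −5]], and A = P·diag(3, −3)·P⁻¹.
Then A⁴ = P·diag(81, 81)·P⁻¹ = [[405, −162], [−243, 81]] · [[−1, −2], [−3, −5]] = [[81, 0], [0, 81]].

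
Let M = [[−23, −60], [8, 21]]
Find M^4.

[[481, 1200], [−160, −399]]

tr M = −2 and det M = −3, so the characteristic polynomial is λ² − (−2)λ + (−3) with roots 1 and −3.
Eigenvectors give P = [[5, −3], [−2, 1]] with P⁻¹ = [[−1, −3], [−2, −5]], and M = P·diag(1, −3)·P⁻¹.
Then M^4 = P·diag(1, 81)·P⁻¹ = [[5, −243], [−2, 81]] · [[−1, −3], [−2, −5]] = [[481, 1200], [−160, −399]].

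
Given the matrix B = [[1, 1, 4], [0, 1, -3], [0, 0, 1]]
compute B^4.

[[1, 4, -2], [0, 1, -12], [0, 0, 1]]

B = I + N where N = [[0, 1, 4], [0, 0, -3], [0, 0, 0]] is strictly upper-triangular, so N^3 = 0.
(I + N)^4 = I + 4·N + 6·N^2 = [[1, 4, -2], [0, 1, -12], [0, 0, 1]].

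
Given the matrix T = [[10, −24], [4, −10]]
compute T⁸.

[[256, 0], [0, 256]]

tr T = 0 and det T = −4, so the characteristic polynomial is λ² − (0)λ + (−4) with roots −2 and 2.
Eigenvectors give P = [[2, 3], [1, 1]] with P⁻¹ = [[−1, 3], [1, −2]], and T = P·diag(−2, 2)·P⁻¹.
Then T⁸ = P·diag(256, 256)·P⁻¹ = [[512, 768], [256, 256]] · [[−1, 3], [1, −2]] = [[256, 0], [0, 256]].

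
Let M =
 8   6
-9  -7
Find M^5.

tr M = 1 and det M = -2, so the characteristic polynomial is λ² − (1)λ + (-2) with roots 2 and -1.
Eigenvectors give P = [[1, -2], [-1, 3]] with P⁻¹ = [[3, 2], [1, 1]], and M = P·diag(2, -1)·P⁻¹.
Then M^5 = P·diag(32, -1)·P⁻¹ = [[32, 2], [-32, -3]] · [[3, 2], [1, 1]] = [[98, 66], [-99, -67]].

[[98, 66], [-99, -67]]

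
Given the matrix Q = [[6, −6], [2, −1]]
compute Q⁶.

[[2724, −3990], [1330, −1931]]

tr Q = 5 and det Q = 6, so the characteristic polynomial is λ² − (5)λ + (6) with roots 2 and 3.
Eigenvectors give P = [[3, −2], [2, −1]] with P⁻¹ = [[−1, 2], [−2, 3]], and Q = P·diag(2, 3)·P⁻¹.
Then Q⁶ = P·diag(64, 729)·P⁻¹ = [[192, −1458], [128, −729]] · [[−1, 2], [−2, 3]] = [[2724, −3990], [1330, −1931]].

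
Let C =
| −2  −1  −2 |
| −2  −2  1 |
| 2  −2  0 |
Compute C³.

[[−14, −24, 4], [−24, −22, −16], [−16, 8, 2]]

C² = [[2, 8, 3], [10, 4, 2], [0, 2, −6]]
C³ = [[−14, −24, 4], [−24, −22, −16], [−16, 8, 2]]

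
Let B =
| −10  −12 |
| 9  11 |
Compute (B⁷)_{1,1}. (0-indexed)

515

tr B = 1 and det B = −2, so the characteristic polynomial is λ² − (1)λ + (−2) with roots −1 and 2.
Eigenvectors give P = [[−4, 1], [3, −1]] with P⁻¹ = [[−1, −1], [−3, −4]], and B = P·diag(−1, 2)·P⁻¹.
Then B⁷ = P·diag(−1, 128)·P⁻¹ = [[4, 128], [−3, −128]] · [[−1, −1], [−3, −4]] = [[−388, −516], [387, 515]].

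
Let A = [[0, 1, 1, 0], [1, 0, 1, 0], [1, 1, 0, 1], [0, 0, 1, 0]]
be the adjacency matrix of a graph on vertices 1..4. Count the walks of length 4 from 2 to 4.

4

The number of length-4 walks from vertex 2 to vertex 4 is entry (2,4) of A^4, where A is the adjacency matrix.
A^2 = [[2, 1, 1, 1], [1, 2, 1, 1], [1, 1, 3, 0], [1, 1, 0, 1]]
A^3 = [[2, 3, 4, 1], [3, 2, 4, 1], [4, 4, 2, 3], [1, 1, 3, 0]]
A^4 = [[7, 6, 6, 4], [6, 7, 6, 4], [6, 6, 11, 2], [4, 4, 2, 3]]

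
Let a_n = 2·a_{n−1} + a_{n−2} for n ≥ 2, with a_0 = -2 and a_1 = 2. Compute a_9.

With companion matrix Q = [[2, 1], [1, 0]], [a_n, a_{n−1}]ᵀ = Q·[a_{n−1}, a_{n−2}]ᵀ, so [a_9, a_8]ᵀ = Q⁸·[a_1, a_0]ᵀ.
Q⁸ = [[985, 408], [408, 169]], giving [a_9, a_8]ᵀ = [[1154], [478]].

1154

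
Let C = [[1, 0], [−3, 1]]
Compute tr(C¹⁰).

C = I + N where N = [[0, 0], [−3, 0]] is strictly lower-triangular, so N² = 0.
(I + N)¹⁰ = I + 10·N = [[1, 0], [−30, 1]].

2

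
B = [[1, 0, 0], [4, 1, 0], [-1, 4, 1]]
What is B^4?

B = I + N where N = [[0, 0, 0], [4, 0, 0], [-1, 4, 0]] is strictly lower-triangular, so N^3 = 0.
(I + N)^4 = I + 4·N + 6·N^2 = [[1, 0, 0], [16, 1, 0], [92, 16, 1]].

[[1, 0, 0], [16, 1, 0], [92, 16, 1]]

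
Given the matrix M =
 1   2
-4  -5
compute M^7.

tr M = -4 and det M = 3, so the characteristic polynomial is λ² − (-4)λ + (3) with roots -1 and -3.
Eigenvectors give P = [[-1, -1], [1, 2]] with P⁻¹ = [[-2, -1], [1, 1]], and M = P·diag(-1, -3)·P⁻¹.
Then M^7 = P·diag(-1, -2187)·P⁻¹ = [[1, 2187], [-1, -4374]] · [[-2, -1], [1, 1]] = [[2185, 2186], [-4372, -4373]].

[[2185, 2186], [-4372, -4373]]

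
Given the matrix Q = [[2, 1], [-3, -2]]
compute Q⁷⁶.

Q² = I (check: tr Q = 0 and det Q = -1), so Q⁷⁶ = I since 76 is even.

[[1, 0], [0, 1]]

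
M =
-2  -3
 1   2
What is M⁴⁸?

M² = I (check: tr M = 0 and det M = -1), so M⁴⁸ = I since 48 is even.

[[1, 0], [0, 1]]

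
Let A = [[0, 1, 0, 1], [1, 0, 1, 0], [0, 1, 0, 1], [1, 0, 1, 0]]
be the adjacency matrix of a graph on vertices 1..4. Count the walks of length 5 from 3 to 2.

The number of length-5 walks from vertex 3 to vertex 2 is entry (3,2) of A^5, where A is the adjacency matrix.
A^2 = [[2, 0, 2, 0], [0, 2, 0, 2], [2, 0, 2, 0], [0, 2, 0, 2]]
A^3 = [[0, 4, 0, 4], [4, 0, 4, 0], [0, 4, 0, 4], [4, 0, 4, 0]]
A^4 = [[8, 0, 8, 0], [0, 8, 0, 8], [8, 0, 8, 0], [0, 8, 0, 8]]
A^5 = [[0, 16, 0, 16], [16, 0, 16, 0], [0, 16, 0, 16], [16, 0, 16, 0]]

16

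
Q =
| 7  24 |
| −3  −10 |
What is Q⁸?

tr Q = −3 and det Q = 2, so the characteristic polynomial is λ² − (−3)λ + (2) with roots −1 and −2.
Eigenvectors give P = [[−3, −8], [1, 3]] with P⁻¹ = [[−3, −8], [1, 3]], and Q = P·diag(−1, −2)·P⁻¹.
Then Q⁸ = P·diag(1, 256)·P⁻¹ = [[−3, −2048], [1, 768]] · [[−3, −8], [1, 3]] = [[−2039, −6120], [765, 2296]].

[[−2039, −6120], [765, 2296]]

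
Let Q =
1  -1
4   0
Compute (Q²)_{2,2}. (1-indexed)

-4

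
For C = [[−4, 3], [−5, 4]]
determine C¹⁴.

[[1, 0], [0, 1]]

C² = I (check: tr C = 0 and det C = −1), so C¹⁴ = I since 14 is even.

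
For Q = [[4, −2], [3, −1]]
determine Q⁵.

[[94, −62], [93, −61]]

tr Q = 3 and det Q = 2, so the characteristic polynomial is λ² − (3)λ + (2) with roots 2 and 1.
Eigenvectors give P = [[1, −2], [1, −3]] with P⁻¹ = [[3, −2], [1, −1]], and Q = P·diag(2, 1)·P⁻¹.
Then Q⁵ = P·diag(32, 1)·P⁻¹ = [[32, −2], [32, −3]] · [[3, −2], [1, −1]] = [[94, −62], [93, −61]].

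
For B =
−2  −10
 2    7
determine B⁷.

[[−8108, −20590], [4118, 10423]]

tr B = 5 and det B = 6, so the characteristic polynomial is λ² − (5)λ + (6) with roots 3 and 2.
Eigenvectors give P = [[−2, 5], [1, −2]] with P⁻¹ = [[2, 5], [1, 2]], and B = P·diag(3, 2)·P⁻¹.
Then B⁷ = P·diag(2187, 128)·P⁻¹ = [[−4374, 640], [2187, −256]] · [[2, 5], [1, 2]] = [[−8108, −20590], [4118, 10423]].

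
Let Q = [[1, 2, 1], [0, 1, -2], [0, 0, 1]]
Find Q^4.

Q = I + N where N = [[0, 2, 1], [0, 0, -2], [0, 0, 0]] is strictly upper-triangular, so N^3 = 0.
(I + N)^4 = I + 4·N + 6·N^2 = [[1, 8, -20], [0, 1, -8], [0, 0, 1]].

[[1, 8, -20], [0, 1, -8], [0, 0, 1]]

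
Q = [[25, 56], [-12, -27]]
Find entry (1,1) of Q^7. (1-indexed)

13129

tr Q = -2 and det Q = -3, so the characteristic polynomial is λ² − (-2)λ + (-3) with roots -3 and 1.
Eigenvectors give P = [[2, -7], [-1, 3]] with P⁻¹ = [[-3, -7], [-1, -2]], and Q = P·diag(-3, 1)·P⁻¹.
Then Q^7 = P·diag(-2187, 1)·P⁻¹ = [[-4374, -7], [2187, 3]] · [[-3, -7], [-1, -2]] = [[13129, 30632], [-6564, -15315]].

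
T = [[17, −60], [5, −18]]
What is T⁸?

tr T = −1 and det T = −6, so the characteristic polynomial is λ² − (−1)λ + (−6) with roots −3 and 2.
Eigenvectors give P = [[−3, 4], [−1, 1]] with P⁻¹ = [[1, −4], [1, −3]], and T = P·diag(−3, 2)·P⁻¹.
Then T⁸ = P·diag(6561, 256)·P⁻¹ = [[−19683, 1024], [−6561, 256]] · [[1, −4], [1, −3]] = [[−18659, 75660], [−6305, 25476]].

[[−18659, 75660], [−6305, 25476]]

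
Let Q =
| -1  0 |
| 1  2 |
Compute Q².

[[1, 0], [1, 4]]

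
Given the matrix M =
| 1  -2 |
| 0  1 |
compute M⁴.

M = I + N where N = [[0, -2], [0, 0]] is strictly upper-triangular, so N² = 0.
(I + N)⁴ = I + 4·N = [[1, -8], [0, 1]].

[[1, -8], [0, 1]]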